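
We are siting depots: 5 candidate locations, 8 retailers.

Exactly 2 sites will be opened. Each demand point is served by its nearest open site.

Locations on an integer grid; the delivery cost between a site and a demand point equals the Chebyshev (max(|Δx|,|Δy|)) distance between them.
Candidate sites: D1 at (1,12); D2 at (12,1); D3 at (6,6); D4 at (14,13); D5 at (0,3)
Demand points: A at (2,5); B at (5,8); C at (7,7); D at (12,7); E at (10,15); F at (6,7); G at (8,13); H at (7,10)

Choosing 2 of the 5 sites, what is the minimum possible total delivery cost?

Open {D3, D4}.
  A→D3 4, B→D3 2, C→D3 1, D→D3 6, E→D4 4, F→D3 1, G→D4 6, H→D3 4  ⇒ total 28.
Compare {D3, D5}: total 32.
Compare {D1, D3}: total 34.
No size-2 selection does better; minimum is 28.

28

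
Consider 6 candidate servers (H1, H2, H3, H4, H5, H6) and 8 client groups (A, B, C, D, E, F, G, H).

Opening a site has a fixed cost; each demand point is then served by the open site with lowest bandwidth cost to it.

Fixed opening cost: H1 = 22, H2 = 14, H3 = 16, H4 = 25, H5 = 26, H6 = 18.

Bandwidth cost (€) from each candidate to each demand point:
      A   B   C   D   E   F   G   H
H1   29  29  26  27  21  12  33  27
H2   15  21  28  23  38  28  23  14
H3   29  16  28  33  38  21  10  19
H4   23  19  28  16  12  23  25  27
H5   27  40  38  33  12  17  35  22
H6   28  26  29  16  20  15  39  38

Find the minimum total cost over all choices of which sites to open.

Open {H2, H3, H6}: assign each demand point to its cheapest open site.
  A→H2 15, B→H3 16, C→H2 28, D→H6 16, E→H6 20, F→H6 15, G→H3 10, H→H2 14
  bandwidth cost 134, fixed 48 → total 182.
Compare {H2, H6}: bandwidth cost 152 + fixed 32 = 184.
Compare {H3, H4}: bandwidth cost 145 + fixed 41 = 186.
Compare {H3, H6}: bandwidth cost 152 + fixed 34 = 186.
All other subsets cost ≥ 184. Minimum total cost: 182.

182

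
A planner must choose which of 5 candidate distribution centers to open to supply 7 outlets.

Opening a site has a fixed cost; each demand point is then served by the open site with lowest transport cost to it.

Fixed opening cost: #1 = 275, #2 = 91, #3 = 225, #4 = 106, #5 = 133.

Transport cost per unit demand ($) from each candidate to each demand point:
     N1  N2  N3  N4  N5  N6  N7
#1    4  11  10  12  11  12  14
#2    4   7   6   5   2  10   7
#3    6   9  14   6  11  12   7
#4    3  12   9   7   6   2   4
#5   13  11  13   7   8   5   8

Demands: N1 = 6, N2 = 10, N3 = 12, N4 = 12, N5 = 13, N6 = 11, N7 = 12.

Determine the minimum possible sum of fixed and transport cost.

513

Open {#2, #4}: assign each demand point to its cheapest open site.
  N1→#4 6×3=18, N2→#2 10×7=70, N3→#2 12×6=72, N4→#2 12×5=60, N5→#2 13×2=26, N6→#4 11×2=22, N7→#4 12×4=48
  transport cost 316, fixed 197 → total 513.
Compare {#2}: transport cost 446 + fixed 91 = 537.
Compare {#4}: transport cost 478 + fixed 106 = 584.
Compare {#2, #5}: transport cost 391 + fixed 224 = 615.
All other subsets cost ≥ 537. Minimum total cost: 513.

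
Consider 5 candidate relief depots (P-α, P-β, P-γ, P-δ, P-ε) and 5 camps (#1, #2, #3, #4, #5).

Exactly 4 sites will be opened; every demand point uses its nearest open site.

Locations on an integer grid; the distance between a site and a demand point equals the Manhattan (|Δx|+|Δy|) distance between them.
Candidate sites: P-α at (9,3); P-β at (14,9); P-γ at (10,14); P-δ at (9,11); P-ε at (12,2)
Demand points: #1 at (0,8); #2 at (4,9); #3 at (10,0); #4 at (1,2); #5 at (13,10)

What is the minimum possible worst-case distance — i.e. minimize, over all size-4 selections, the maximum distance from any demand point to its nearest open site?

12

Open {P-α, P-β, P-γ, P-δ}.
  Farthest demand point is #1 at distance 12 (to P-δ); all others are ≤ 12.
With {P-α, P-β, P-δ, P-ε} the worst case is 12.
With {P-α, P-γ, P-δ, P-ε} the worst case is 12.
No size-4 selection achieves below 12.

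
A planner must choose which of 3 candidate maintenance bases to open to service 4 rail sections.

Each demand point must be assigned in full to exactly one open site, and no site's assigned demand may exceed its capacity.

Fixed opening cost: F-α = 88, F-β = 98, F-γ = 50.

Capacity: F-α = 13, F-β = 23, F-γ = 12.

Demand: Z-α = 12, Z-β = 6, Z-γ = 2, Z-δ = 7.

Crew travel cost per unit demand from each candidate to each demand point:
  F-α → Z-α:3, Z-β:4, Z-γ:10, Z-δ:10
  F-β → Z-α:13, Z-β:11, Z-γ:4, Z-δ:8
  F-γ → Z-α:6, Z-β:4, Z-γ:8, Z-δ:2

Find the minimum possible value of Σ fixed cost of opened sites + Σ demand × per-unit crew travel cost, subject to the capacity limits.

350

Open {F-β, F-γ}; cheapest assignment that respects the capacities:
  F-β (cap 23, load 15): Z-β, Z-γ, Z-δ — cost 6×11 + 2×4 + 7×8 = 130
  F-γ (cap 12, load 12): Z-α — cost 12×6 = 72
  Shipping 202, fixed 148 → total 350.
  Any other capacity-feasible assignment to {F-β, F-γ} ships for at least 202.
Compare {F-α, F-β}: its best feasible assignment gives total 352.
Compare {F-α, F-β, F-γ}: its best feasible assignment gives total 360.
Every other set of open sites that can feasibly serve all demand totals ≥ 352 even under its best assignment. Minimum: 350.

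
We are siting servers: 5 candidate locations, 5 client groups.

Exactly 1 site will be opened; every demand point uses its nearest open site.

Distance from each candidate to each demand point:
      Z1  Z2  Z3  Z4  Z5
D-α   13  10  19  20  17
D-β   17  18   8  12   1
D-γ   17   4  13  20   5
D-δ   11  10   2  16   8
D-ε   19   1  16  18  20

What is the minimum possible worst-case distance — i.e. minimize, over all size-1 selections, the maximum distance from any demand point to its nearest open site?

16

Open {D-δ}.
  Farthest demand point is Z4 at distance 16 (to D-δ); all others are ≤ 16.
With {D-β} the worst case is 18.
With {D-α} the worst case is 20.
No size-1 selection achieves below 16.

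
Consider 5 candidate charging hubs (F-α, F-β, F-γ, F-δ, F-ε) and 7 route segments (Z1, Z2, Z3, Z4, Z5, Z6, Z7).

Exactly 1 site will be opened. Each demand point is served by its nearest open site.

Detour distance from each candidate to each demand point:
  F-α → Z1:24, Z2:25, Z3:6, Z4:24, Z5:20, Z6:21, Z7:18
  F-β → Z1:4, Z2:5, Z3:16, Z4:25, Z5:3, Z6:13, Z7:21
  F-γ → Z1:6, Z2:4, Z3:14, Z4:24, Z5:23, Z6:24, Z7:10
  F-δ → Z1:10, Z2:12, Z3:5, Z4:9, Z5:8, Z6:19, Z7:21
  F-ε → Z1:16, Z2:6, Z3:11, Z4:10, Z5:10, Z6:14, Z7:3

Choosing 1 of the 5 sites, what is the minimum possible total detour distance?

70

Open {F-ε}.
  Z1→F-ε 16, Z2→F-ε 6, Z3→F-ε 11, Z4→F-ε 10, Z5→F-ε 10, Z6→F-ε 14, Z7→F-ε 3  ⇒ total 70.
Compare {F-δ}: total 84.
Compare {F-β}: total 87.
No size-1 selection does better; minimum is 70.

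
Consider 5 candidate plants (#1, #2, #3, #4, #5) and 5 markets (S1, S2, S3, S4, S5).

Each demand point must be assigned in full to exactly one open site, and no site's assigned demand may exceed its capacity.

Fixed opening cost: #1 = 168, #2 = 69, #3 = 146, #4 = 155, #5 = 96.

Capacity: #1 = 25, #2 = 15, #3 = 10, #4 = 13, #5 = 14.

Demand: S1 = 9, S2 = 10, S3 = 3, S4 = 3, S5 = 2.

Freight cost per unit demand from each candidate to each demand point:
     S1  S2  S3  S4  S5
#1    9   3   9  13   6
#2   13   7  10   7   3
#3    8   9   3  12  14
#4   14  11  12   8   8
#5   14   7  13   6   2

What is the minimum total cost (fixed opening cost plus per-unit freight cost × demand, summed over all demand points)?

Open {#1, #2}; cheapest assignment that respects the capacities:
  #1 (cap 25, load 22): S1, S2, S3 — cost 9×9 + 10×3 + 3×9 = 138
  #2 (cap 15, load 5): S4, S5 — cost 3×7 + 2×3 = 27
  Shipping 165, fixed 237 → total 402.
  Any other capacity-feasible assignment to {#1, #2} ships for at least 165.
Compare {#2, #5}: its best feasible assignment gives total 406.
Compare {#1, #5}: its best feasible assignment gives total 424.
Every other set of open sites that can feasibly serve all demand totals ≥ 406 even under its best assignment. Minimum: 402.

402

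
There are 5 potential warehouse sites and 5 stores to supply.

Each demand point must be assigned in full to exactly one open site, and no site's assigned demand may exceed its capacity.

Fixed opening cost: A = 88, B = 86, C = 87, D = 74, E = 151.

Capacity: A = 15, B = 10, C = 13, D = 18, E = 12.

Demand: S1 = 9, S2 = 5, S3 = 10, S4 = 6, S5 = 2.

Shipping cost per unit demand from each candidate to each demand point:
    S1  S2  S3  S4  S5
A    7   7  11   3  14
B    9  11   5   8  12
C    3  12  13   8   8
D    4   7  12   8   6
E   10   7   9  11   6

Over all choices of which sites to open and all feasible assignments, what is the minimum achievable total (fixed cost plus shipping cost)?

399

Open {A, B, D}; cheapest assignment that respects the capacities:
  A (cap 15, load 11): S2, S4 — cost 5×7 + 6×3 = 53
  B (cap 10, load 10): S3 — cost 10×5 = 50
  D (cap 18, load 11): S1, S5 — cost 9×4 + 2×6 = 48
  Shipping 151, fixed 248 → total 399.
  Any other capacity-feasible assignment to {A, B, D} ships for at least 151.
Compare {A, D}: its best feasible assignment gives total 403.
Compare {A, B, C}: its best feasible assignment gives total 407.
Every other set of open sites that can feasibly serve all demand totals ≥ 403 even under its best assignment. Minimum: 399.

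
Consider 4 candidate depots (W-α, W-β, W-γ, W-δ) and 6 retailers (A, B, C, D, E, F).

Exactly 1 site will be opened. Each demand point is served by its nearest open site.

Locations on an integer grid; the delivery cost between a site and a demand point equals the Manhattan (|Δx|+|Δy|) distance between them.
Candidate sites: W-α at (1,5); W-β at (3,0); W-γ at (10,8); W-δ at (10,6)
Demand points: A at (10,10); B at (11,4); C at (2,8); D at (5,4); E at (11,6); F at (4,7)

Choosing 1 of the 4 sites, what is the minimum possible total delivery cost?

Open {W-δ}.
  A→W-δ 4, B→W-δ 3, C→W-δ 10, D→W-δ 7, E→W-δ 1, F→W-δ 7  ⇒ total 32.
Compare {W-γ}: total 34.
Compare {W-α}: total 50.
No size-1 selection does better; minimum is 32.

32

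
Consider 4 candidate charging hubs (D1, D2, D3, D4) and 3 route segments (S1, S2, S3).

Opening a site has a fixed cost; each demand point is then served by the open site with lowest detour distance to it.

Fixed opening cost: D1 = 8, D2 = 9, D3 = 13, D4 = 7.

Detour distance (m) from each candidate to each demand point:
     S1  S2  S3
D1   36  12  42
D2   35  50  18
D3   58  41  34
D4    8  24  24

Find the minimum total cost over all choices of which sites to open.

59

Open {D1, D4}: assign each demand point to its cheapest open site.
  S1→D4 8, S2→D1 12, S3→D4 24
  detour distance 44, fixed 15 → total 59.
Compare {D1, D2, D4}: detour distance 38 + fixed 24 = 62.
Compare {D4}: detour distance 56 + fixed 7 = 63.
Compare {D2, D4}: detour distance 50 + fixed 16 = 66.
All other subsets cost ≥ 62. Minimum total cost: 59.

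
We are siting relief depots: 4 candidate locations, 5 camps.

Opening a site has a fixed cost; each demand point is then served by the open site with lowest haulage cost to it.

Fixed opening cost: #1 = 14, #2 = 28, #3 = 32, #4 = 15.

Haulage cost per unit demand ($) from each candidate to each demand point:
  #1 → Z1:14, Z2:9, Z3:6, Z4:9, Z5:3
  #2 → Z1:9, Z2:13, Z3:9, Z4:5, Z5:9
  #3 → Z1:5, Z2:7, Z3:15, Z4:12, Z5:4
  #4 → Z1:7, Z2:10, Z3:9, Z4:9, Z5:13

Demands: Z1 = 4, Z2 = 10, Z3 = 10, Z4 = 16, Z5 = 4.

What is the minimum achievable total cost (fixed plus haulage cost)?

Open {#1, #2, #3}: assign each demand point to its cheapest open site.
  Z1→#3 4×5=20, Z2→#3 10×7=70, Z3→#1 10×6=60, Z4→#2 16×5=80, Z5→#1 4×3=12
  haulage cost 242, fixed 74 → total 316.
Compare {#1, #2}: haulage cost 278 + fixed 42 = 320.
Compare {#1, #2, #4}: haulage cost 270 + fixed 57 = 327.
Compare {#1, #2, #3, #4}: haulage cost 242 + fixed 89 = 331.
All other subsets cost ≥ 320. Minimum total cost: 316.

316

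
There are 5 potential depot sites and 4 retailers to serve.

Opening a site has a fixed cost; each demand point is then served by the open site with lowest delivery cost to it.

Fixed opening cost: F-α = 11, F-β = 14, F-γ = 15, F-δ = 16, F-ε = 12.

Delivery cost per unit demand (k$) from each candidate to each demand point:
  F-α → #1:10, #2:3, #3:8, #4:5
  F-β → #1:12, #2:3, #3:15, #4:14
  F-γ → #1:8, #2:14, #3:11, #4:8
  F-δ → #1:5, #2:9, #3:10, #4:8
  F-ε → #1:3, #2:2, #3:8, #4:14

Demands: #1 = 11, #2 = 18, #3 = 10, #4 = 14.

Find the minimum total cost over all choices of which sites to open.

Open {F-α, F-ε}: assign each demand point to its cheapest open site.
  #1→F-ε 11×3=33, #2→F-ε 18×2=36, #3→F-α 10×8=80, #4→F-α 14×5=70
  delivery cost 219, fixed 23 → total 242.
Compare {F-α, F-β, F-ε}: delivery cost 219 + fixed 37 = 256.
Compare {F-α, F-γ, F-ε}: delivery cost 219 + fixed 38 = 257.
Compare {F-α, F-δ, F-ε}: delivery cost 219 + fixed 39 = 258.
All other subsets cost ≥ 256. Minimum total cost: 242.

242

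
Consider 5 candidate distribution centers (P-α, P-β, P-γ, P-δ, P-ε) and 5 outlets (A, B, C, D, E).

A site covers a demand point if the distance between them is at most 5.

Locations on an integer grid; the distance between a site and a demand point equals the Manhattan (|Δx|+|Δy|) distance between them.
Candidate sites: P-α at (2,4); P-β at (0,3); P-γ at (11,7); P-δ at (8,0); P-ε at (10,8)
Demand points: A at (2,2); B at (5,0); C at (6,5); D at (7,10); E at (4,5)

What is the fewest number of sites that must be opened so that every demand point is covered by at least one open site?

3

Coverage sets (demand points within 5 of each site):
  P-α: {A, C, E}
  P-β: {A}
  P-γ: {}
  P-δ: {B}
  P-ε: {D}
No 2 sites suffice: every size-2 union leaves at least one demand point uncovered.
But {P-α, P-δ, P-ε} covers everything, so the minimum is 3.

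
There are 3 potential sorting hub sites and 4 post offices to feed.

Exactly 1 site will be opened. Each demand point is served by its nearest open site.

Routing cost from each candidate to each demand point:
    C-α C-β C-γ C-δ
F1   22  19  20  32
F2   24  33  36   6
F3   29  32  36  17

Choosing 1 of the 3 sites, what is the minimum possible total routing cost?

Open {F1}.
  C-α→F1 22, C-β→F1 19, C-γ→F1 20, C-δ→F1 32  ⇒ total 93.
Compare {F2}: total 99.
Compare {F3}: total 114.

93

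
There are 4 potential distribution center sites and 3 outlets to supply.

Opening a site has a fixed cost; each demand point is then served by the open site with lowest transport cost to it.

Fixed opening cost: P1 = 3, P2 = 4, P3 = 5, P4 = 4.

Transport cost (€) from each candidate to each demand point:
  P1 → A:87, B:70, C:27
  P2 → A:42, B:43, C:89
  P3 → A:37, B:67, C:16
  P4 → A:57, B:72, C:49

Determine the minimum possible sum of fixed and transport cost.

Open {P2, P3}: assign each demand point to its cheapest open site.
  A→P3 37, B→P2 43, C→P3 16
  transport cost 96, fixed 9 → total 105.
Compare {P1, P2, P3}: transport cost 96 + fixed 12 = 108.
Compare {P2, P3, P4}: transport cost 96 + fixed 13 = 109.
Compare {P1, P2, P3, P4}: transport cost 96 + fixed 16 = 112.
All other subsets cost ≥ 108. Minimum total cost: 105.

105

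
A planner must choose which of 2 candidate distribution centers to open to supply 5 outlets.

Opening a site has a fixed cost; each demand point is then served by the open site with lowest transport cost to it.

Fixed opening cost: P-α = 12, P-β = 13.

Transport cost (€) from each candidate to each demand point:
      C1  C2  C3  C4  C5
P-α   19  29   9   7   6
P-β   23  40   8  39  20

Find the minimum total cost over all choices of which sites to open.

82

Open {P-α}: assign each demand point to its cheapest open site.
  C1→P-α 19, C2→P-α 29, C3→P-α 9, C4→P-α 7, C5→P-α 6
  transport cost 70, fixed 12 → total 82.
Compare {P-α, P-β}: transport cost 69 + fixed 25 = 94.
Compare {P-β}: transport cost 130 + fixed 13 = 143.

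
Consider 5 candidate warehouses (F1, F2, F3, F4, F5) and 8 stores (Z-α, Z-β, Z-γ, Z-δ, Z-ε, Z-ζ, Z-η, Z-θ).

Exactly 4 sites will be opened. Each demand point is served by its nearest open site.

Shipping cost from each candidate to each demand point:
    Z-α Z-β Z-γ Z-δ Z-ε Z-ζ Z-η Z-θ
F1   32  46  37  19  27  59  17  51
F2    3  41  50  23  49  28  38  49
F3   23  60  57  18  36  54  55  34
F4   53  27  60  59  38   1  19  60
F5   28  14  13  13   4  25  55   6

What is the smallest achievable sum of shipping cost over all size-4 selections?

71

Open {F1, F2, F4, F5}.
  Z-α→F2 3, Z-β→F5 14, Z-γ→F5 13, Z-δ→F5 13, Z-ε→F5 4, Z-ζ→F4 1, Z-η→F1 17, Z-θ→F5 6  ⇒ total 71.
Compare {F2, F3, F4, F5}: total 73.
Compare {F1, F3, F4, F5}: total 91.
No size-4 selection does better; minimum is 71.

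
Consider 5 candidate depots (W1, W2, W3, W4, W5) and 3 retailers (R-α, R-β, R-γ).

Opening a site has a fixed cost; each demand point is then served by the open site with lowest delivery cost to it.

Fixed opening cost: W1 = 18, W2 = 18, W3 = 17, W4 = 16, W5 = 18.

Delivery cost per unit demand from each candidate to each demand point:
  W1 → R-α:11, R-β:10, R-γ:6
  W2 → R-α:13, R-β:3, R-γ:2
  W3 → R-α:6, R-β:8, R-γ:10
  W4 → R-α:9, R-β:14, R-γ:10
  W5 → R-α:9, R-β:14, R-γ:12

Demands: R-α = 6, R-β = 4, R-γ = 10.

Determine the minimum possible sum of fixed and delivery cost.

Open {W2, W3}: assign each demand point to its cheapest open site.
  R-α→W3 6×6=36, R-β→W2 4×3=12, R-γ→W2 10×2=20
  delivery cost 68, fixed 35 → total 103.
Compare {W2, W3, W4}: delivery cost 68 + fixed 51 = 119.
Compare {W2, W4}: delivery cost 86 + fixed 34 = 120.
Compare {W1, W2, W3}: delivery cost 68 + fixed 53 = 121.
All other subsets cost ≥ 119. Minimum total cost: 103.

103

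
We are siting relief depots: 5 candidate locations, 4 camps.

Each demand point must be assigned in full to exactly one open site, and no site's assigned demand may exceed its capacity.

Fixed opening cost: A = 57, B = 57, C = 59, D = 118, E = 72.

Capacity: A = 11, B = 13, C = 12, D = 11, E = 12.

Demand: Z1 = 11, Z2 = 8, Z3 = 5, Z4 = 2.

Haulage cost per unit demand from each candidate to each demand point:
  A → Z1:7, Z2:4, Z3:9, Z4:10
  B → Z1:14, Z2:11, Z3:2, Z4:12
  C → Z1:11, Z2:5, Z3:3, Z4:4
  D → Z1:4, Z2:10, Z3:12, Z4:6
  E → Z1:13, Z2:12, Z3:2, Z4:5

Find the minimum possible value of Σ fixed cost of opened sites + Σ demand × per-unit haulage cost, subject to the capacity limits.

308

Open {A, B, C}; cheapest assignment that respects the capacities:
  A (cap 11, load 11): Z1 — cost 11×7 = 77
  B (cap 13, load 5): Z3 — cost 5×2 = 10
  C (cap 12, load 10): Z2, Z4 — cost 8×5 + 2×4 = 48
  Shipping 135, fixed 173 → total 308.
  Any other capacity-feasible assignment to {A, B, C} ships for at least 135.
Compare {A, C, E}: its best feasible assignment gives total 323.
Compare {A, C, D}: its best feasible assignment gives total 333.
Every other set of open sites that can feasibly serve all demand totals ≥ 323 even under its best assignment. Minimum: 308.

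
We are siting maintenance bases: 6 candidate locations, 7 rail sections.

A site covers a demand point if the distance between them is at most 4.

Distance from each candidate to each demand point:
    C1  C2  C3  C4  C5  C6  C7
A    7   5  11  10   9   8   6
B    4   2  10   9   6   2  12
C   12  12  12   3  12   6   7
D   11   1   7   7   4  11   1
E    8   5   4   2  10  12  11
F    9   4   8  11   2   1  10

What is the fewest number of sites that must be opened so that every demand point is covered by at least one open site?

Coverage sets (demand points within 4 of each site):
  A: {}
  B: {C1, C2, C6}
  C: {C4}
  D: {C2, C5, C7}
  E: {C3, C4}
  F: {C2, C5, C6}
No 2 sites suffice: every size-2 union leaves at least one demand point uncovered.
But {B, D, E} covers everything, so the minimum is 3.

3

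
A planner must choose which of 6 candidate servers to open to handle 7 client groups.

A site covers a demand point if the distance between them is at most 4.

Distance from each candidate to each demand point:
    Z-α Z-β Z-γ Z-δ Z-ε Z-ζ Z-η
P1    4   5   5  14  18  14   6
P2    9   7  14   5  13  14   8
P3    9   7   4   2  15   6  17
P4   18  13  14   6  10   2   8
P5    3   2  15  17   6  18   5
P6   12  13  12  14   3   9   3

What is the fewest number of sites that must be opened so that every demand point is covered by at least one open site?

Coverage sets (demand points within 4 of each site):
  P1: {Z-α}
  P2: {}
  P3: {Z-γ, Z-δ}
  P4: {Z-ζ}
  P5: {Z-α, Z-β}
  P6: {Z-ε, Z-η}
No 3 sites suffice: every size-3 union leaves at least one demand point uncovered.
But {P3, P4, P5, P6} covers everything, so the minimum is 4.

4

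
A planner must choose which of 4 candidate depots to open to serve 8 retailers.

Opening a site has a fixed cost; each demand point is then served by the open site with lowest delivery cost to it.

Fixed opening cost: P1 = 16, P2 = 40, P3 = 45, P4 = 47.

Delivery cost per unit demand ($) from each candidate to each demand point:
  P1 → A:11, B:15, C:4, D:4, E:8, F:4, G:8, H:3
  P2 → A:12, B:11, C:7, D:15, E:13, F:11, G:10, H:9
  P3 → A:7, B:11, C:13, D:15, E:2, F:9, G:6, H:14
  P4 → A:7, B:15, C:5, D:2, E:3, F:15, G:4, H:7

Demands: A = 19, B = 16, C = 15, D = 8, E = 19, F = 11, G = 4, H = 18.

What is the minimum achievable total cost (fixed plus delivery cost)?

Open {P1, P3}: assign each demand point to its cheapest open site.
  A→P3 19×7=133, B→P3 16×11=176, C→P1 15×4=60, D→P1 8×4=32, E→P3 19×2=38, F→P1 11×4=44, G→P3 4×6=24, H→P1 18×3=54
  delivery cost 561, fixed 61 → total 622.
Compare {P1, P3, P4}: delivery cost 537 + fixed 108 = 645.
Compare {P1, P2, P4}: delivery cost 556 + fixed 103 = 659.
Compare {P1, P2, P3}: delivery cost 561 + fixed 101 = 662.
All other subsets cost ≥ 645. Minimum total cost: 622.

622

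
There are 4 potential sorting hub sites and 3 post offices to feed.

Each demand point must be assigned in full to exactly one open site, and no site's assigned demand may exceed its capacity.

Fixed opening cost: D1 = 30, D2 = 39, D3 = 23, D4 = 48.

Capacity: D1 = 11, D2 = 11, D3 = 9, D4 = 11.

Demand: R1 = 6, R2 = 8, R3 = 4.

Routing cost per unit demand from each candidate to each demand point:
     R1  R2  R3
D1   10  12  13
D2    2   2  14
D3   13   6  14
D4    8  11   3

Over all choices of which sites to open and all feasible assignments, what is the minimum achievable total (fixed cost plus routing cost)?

163

Open {D2, D4}; cheapest assignment that respects the capacities:
  D2 (cap 11, load 8): R2 — cost 8×2 = 16
  D4 (cap 11, load 10): R1, R3 — cost 6×8 + 4×3 = 60
  Shipping 76, fixed 87 → total 163.
  Any other capacity-feasible assignment to {D2, D4} ships for at least 76.
Compare {D2, D3}: its best feasible assignment gives total 178.
Compare {D3, D4}: its best feasible assignment gives total 179.
Every other set of open sites that can feasibly serve all demand totals ≥ 178 even under its best assignment. Minimum: 163.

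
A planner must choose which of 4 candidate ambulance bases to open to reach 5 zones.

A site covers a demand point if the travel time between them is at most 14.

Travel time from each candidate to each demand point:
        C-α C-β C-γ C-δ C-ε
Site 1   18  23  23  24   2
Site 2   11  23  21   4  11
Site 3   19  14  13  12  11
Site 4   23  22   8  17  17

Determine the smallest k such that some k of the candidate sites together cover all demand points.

Coverage sets (demand points within 14 of each site):
  Site 1: {C-ε}
  Site 2: {C-α, C-δ, C-ε}
  Site 3: {C-β, C-γ, C-δ, C-ε}
  Site 4: {C-γ}
No single site covers all 5 demand points.
But {Site 2, Site 3} covers everything, so the minimum is 2.

2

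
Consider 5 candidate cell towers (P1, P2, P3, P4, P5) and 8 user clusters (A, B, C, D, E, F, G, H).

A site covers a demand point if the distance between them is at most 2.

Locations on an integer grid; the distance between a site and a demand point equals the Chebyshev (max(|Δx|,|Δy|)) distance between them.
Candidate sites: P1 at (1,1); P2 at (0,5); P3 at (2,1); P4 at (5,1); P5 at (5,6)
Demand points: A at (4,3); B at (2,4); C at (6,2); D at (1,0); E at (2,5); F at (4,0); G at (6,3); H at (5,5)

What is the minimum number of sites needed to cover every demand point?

Coverage sets (demand points within 2 of each site):
  P1: {D}
  P2: {B, E}
  P3: {A, D, F}
  P4: {A, C, F, G}
  P5: {H}
No 3 sites suffice: every size-3 union leaves at least one demand point uncovered.
But {P1, P2, P4, P5} covers everything, so the minimum is 4.

4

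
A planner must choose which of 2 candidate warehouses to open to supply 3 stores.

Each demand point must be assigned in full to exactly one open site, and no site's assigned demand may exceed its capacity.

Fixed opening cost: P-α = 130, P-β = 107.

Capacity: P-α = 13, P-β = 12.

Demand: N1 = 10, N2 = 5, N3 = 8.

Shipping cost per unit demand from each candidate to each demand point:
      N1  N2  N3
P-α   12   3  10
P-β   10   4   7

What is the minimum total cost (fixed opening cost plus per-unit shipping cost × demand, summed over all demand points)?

432

Open {P-α, P-β}; cheapest assignment that respects the capacities:
  P-α (cap 13, load 13): N2, N3 — cost 5×3 + 8×10 = 95
  P-β (cap 12, load 10): N1 — cost 10×10 = 100
  Shipping 195, fixed 237 → total 432.
  Any other capacity-feasible assignment to {P-α, P-β} ships for at least 195.
Total demand is 23 and no other set of sites has combined capacity ≥ 23, so {P-α, P-β} is the only feasible choice of open sites. Minimum: 432.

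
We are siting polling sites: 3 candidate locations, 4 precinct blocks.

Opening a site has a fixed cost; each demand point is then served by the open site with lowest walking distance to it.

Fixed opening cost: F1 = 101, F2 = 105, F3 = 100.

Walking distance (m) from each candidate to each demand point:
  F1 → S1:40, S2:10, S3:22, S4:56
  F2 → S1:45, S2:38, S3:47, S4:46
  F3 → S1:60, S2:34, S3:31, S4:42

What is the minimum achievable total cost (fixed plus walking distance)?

Open {F1}: assign each demand point to its cheapest open site.
  S1→F1 40, S2→F1 10, S3→F1 22, S4→F1 56
  walking distance 128, fixed 101 → total 229.
Compare {F3}: walking distance 167 + fixed 100 = 267.
Compare {F2}: walking distance 176 + fixed 105 = 281.
Compare {F1, F3}: walking distance 114 + fixed 201 = 315.
All other subsets cost ≥ 267. Minimum total cost: 229.

229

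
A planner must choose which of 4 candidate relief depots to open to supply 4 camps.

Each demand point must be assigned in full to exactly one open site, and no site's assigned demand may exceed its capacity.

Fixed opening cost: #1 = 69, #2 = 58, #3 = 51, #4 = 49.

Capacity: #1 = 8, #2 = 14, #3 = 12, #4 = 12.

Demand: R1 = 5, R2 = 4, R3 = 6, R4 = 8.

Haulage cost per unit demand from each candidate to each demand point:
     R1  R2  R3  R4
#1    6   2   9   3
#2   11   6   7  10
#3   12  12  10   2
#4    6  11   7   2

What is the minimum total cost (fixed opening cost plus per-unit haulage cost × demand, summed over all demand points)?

236

Open {#3, #4}; cheapest assignment that respects the capacities:
  #3 (cap 12, load 12): R2, R4 — cost 4×12 + 8×2 = 64
  #4 (cap 12, load 11): R1, R3 — cost 5×6 + 6×7 = 72
  Shipping 136, fixed 100 → total 236.
  Any other capacity-feasible assignment to {#3, #4} ships for at least 136.
Compare {#2, #4}: its best feasible assignment gives total 264.
Compare {#1, #3, #4}: its best feasible assignment gives total 265.
Every other set of open sites that can feasibly serve all demand totals ≥ 264 even under its best assignment. Minimum: 236.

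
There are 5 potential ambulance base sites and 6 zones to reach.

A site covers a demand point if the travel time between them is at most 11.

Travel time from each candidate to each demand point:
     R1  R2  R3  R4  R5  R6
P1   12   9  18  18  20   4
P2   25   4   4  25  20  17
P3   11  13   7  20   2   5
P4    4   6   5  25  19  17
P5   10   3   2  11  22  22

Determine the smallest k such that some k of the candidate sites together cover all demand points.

2

Coverage sets (demand points within 11 of each site):
  P1: {R2, R6}
  P2: {R2, R3}
  P3: {R1, R3, R5, R6}
  P4: {R1, R2, R3}
  P5: {R1, R2, R3, R4}
No single site covers all 6 demand points.
But {P3, P5} covers everything, so the minimum is 2.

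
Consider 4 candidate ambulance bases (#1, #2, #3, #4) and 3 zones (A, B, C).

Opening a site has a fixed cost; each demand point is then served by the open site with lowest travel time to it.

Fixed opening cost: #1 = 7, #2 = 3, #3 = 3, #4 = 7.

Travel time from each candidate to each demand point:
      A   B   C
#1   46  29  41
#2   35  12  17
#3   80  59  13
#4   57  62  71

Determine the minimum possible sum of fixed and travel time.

66

Open {#2, #3}: assign each demand point to its cheapest open site.
  A→#2 35, B→#2 12, C→#3 13
  travel time 60, fixed 6 → total 66.
Compare {#2}: travel time 64 + fixed 3 = 67.
Compare {#1, #2, #3}: travel time 60 + fixed 13 = 73.
Compare {#2, #3, #4}: travel time 60 + fixed 13 = 73.
All other subsets cost ≥ 67. Minimum total cost: 66.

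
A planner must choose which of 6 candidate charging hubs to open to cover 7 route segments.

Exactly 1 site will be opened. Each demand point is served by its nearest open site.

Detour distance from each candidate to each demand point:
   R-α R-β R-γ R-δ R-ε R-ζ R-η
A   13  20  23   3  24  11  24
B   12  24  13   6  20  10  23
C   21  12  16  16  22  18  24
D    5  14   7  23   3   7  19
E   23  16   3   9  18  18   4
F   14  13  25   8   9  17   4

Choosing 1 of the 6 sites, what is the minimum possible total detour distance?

Open {D}.
  R-α→D 5, R-β→D 14, R-γ→D 7, R-δ→D 23, R-ε→D 3, R-ζ→D 7, R-η→D 19  ⇒ total 78.
Compare {F}: total 90.
Compare {E}: total 91.
No size-1 selection does better; minimum is 78.

78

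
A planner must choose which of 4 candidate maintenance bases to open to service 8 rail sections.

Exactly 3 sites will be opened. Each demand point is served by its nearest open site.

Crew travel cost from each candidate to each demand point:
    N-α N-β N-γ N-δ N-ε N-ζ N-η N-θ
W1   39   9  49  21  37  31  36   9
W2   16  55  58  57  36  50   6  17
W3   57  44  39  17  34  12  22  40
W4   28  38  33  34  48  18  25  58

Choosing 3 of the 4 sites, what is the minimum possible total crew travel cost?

142

Open {W1, W2, W3}.
  N-α→W2 16, N-β→W1 9, N-γ→W3 39, N-δ→W3 17, N-ε→W3 34, N-ζ→W3 12, N-η→W2 6, N-θ→W1 9  ⇒ total 142.
Compare {W1, W2, W4}: total 148.
Compare {W1, W3, W4}: total 164.
No size-3 selection does better; minimum is 142.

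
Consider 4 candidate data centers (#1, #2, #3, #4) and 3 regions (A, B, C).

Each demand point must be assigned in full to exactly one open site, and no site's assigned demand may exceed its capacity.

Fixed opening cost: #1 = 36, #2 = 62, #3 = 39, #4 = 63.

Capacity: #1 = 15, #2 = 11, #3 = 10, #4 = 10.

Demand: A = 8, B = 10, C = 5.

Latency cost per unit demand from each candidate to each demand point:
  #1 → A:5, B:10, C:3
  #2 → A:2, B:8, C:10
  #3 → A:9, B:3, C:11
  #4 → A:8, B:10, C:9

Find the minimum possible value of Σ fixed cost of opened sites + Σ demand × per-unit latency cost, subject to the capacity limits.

160

Open {#1, #3}; cheapest assignment that respects the capacities:
  #1 (cap 15, load 13): A, C — cost 8×5 + 5×3 = 55
  #3 (cap 10, load 10): B — cost 10×3 = 30
  Shipping 85, fixed 75 → total 160.
  Any other capacity-feasible assignment to {#1, #3} ships for at least 85.
Compare {#1, #2, #3}: its best feasible assignment gives total 198.
Compare {#1, #3, #4}: its best feasible assignment gives total 223.
Every other set of open sites that can feasibly serve all demand totals ≥ 198 even under its best assignment. Minimum: 160.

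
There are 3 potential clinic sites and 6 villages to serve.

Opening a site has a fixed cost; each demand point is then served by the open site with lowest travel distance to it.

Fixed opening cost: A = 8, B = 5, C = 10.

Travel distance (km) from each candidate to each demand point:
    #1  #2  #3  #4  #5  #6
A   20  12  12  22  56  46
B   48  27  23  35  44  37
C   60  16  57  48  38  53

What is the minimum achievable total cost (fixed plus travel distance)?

160

Open {A, B}: assign each demand point to its cheapest open site.
  #1→A 20, #2→A 12, #3→A 12, #4→A 22, #5→B 44, #6→B 37
  travel distance 147, fixed 13 → total 160.
Compare {A, B, C}: travel distance 141 + fixed 23 = 164.
Compare {A, C}: travel distance 150 + fixed 18 = 168.
Compare {A}: travel distance 168 + fixed 8 = 176.
All other subsets cost ≥ 164. Minimum total cost: 160.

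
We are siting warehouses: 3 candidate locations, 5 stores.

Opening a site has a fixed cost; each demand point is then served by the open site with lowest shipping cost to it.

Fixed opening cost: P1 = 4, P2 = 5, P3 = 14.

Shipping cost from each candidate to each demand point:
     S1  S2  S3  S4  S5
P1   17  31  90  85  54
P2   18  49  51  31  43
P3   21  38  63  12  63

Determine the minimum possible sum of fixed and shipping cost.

Open {P1, P2, P3}: assign each demand point to its cheapest open site.
  S1→P1 17, S2→P1 31, S3→P2 51, S4→P3 12, S5→P2 43
  shipping cost 154, fixed 23 → total 177.
Compare {P2, P3}: shipping cost 162 + fixed 19 = 181.
Compare {P1, P2}: shipping cost 173 + fixed 9 = 182.
Compare {P1, P3}: shipping cost 177 + fixed 18 = 195.
All other subsets cost ≥ 181. Minimum total cost: 177.

177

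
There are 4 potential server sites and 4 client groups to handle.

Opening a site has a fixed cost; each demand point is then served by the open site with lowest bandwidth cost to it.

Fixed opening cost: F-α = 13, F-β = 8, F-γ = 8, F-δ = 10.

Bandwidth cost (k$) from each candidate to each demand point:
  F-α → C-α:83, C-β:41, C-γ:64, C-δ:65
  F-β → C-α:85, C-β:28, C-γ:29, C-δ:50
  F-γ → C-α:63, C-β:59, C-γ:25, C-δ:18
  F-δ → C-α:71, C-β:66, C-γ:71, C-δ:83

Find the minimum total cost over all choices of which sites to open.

150

Open {F-β, F-γ}: assign each demand point to its cheapest open site.
  C-α→F-γ 63, C-β→F-β 28, C-γ→F-γ 25, C-δ→F-γ 18
  bandwidth cost 134, fixed 16 → total 150.
Compare {F-β, F-γ, F-δ}: bandwidth cost 134 + fixed 26 = 160.
Compare {F-α, F-β, F-γ}: bandwidth cost 134 + fixed 29 = 163.
Compare {F-α, F-γ}: bandwidth cost 147 + fixed 21 = 168.
All other subsets cost ≥ 160. Minimum total cost: 150.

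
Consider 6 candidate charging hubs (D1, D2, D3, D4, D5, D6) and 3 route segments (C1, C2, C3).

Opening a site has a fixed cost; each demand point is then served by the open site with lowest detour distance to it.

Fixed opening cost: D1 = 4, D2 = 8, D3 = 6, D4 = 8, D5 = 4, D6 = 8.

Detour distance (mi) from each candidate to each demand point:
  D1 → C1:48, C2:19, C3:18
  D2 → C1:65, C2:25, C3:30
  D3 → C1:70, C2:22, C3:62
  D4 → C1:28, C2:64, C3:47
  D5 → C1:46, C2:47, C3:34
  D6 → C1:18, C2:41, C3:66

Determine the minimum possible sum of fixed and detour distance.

67

Open {D1, D6}: assign each demand point to its cheapest open site.
  C1→D6 18, C2→D1 19, C3→D1 18
  detour distance 55, fixed 12 → total 67.
Compare {D1, D5, D6}: detour distance 55 + fixed 16 = 71.
Compare {D1, D3, D6}: detour distance 55 + fixed 18 = 73.
Compare {D1, D2, D6}: detour distance 55 + fixed 20 = 75.
All other subsets cost ≥ 71. Minimum total cost: 67.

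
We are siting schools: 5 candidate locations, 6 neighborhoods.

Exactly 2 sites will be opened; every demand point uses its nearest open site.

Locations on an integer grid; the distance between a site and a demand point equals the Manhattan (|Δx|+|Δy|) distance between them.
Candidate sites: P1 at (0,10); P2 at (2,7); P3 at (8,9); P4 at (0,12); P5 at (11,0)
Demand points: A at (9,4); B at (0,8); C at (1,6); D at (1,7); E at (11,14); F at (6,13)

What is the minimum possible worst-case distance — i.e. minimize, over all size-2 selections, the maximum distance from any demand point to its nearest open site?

8

Open {P1, P3}.
  Farthest demand point is E at distance 8 (to P3); all others are ≤ 8.
With {P2, P3} the worst case is 8.
With {P3, P4} the worst case is 8.
No size-2 selection achieves below 8.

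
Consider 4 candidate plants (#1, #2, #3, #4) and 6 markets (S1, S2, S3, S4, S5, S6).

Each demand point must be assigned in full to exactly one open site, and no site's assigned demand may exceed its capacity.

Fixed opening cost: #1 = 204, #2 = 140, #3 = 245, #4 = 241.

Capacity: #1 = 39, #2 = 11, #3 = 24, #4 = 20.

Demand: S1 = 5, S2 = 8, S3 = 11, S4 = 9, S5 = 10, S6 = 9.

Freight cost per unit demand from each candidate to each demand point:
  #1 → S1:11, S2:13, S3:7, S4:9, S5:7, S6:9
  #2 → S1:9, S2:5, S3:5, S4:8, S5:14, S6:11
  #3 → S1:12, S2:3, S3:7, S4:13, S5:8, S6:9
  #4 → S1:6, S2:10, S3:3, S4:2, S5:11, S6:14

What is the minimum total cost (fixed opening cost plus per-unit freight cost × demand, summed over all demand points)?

Open {#1, #4}; cheapest assignment that respects the capacities:
  #1 (cap 39, load 32): S1, S2, S5, S6 — cost 5×11 + 8×13 + 10×7 + 9×9 = 310
  #4 (cap 20, load 20): S3, S4 — cost 11×3 + 9×2 = 51
  Shipping 361, fixed 445 → total 806.
  Any other capacity-feasible assignment to {#1, #4} ships for at least 361.
Compare {#1, #3}: its best feasible assignment gives total 837.
Compare {#1, #2, #4}: its best feasible assignment gives total 882.
Every other set of open sites that can feasibly serve all demand totals ≥ 837 even under its best assignment. Minimum: 806.

806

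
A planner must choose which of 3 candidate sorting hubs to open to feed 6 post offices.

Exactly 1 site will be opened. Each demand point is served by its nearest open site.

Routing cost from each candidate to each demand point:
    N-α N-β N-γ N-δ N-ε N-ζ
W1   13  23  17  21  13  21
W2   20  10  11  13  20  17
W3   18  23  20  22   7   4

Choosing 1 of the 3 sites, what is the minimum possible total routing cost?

Open {W2}.
  N-α→W2 20, N-β→W2 10, N-γ→W2 11, N-δ→W2 13, N-ε→W2 20, N-ζ→W2 17  ⇒ total 91.
Compare {W3}: total 94.
Compare {W1}: total 108.

91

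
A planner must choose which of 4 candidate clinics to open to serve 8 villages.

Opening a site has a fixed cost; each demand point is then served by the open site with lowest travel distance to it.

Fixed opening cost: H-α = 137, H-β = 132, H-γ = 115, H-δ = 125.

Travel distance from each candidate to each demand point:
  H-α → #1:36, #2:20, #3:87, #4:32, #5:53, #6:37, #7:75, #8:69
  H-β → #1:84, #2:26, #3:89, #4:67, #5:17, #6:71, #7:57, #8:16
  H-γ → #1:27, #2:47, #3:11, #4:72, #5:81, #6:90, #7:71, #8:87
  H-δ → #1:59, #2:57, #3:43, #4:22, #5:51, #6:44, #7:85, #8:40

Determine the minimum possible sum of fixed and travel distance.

526

Open {H-δ}: assign each demand point to its cheapest open site.
  #1→H-δ 59, #2→H-δ 57, #3→H-δ 43, #4→H-δ 22, #5→H-δ 51, #6→H-δ 44, #7→H-δ 85, #8→H-δ 40
  travel distance 401, fixed 125 → total 526.
Compare {H-β, H-γ}: travel distance 292 + fixed 247 = 539.
Compare {H-β, H-δ}: travel distance 284 + fixed 257 = 541.
Compare {H-α}: travel distance 409 + fixed 137 = 546.
All other subsets cost ≥ 539. Minimum total cost: 526.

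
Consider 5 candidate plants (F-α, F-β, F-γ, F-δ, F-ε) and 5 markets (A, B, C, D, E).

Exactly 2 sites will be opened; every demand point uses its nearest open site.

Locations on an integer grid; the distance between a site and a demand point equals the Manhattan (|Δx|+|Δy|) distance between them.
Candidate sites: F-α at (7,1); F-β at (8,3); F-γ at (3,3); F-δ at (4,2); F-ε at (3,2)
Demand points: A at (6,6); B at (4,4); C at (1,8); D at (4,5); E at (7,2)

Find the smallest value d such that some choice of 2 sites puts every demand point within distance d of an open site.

7

Open {F-α, F-γ}.
  Farthest demand point is C at distance 7 (to F-γ); all others are ≤ 7.
With {F-β, F-γ} the worst case is 7.
With {F-γ, F-δ} the worst case is 7.
No size-2 selection achieves below 7.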